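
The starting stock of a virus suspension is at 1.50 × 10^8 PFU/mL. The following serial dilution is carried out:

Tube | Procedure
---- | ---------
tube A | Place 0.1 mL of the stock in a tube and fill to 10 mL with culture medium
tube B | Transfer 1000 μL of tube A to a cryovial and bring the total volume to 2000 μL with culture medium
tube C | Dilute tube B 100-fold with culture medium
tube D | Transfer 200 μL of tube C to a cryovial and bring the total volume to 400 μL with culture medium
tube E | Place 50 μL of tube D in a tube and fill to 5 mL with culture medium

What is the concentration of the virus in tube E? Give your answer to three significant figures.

37.5 PFU/mL

Step 1: 0.1 mL brought to 10 mL → factor 10/0.1 = 100
Step 2: 1000 μL brought to 2000 μL → factor 2000/1000 = 2
Step 3: 100-fold → factor 100
Step 4: 200 μL brought to 400 μL → factor 400/200 = 2
Step 5: 50 μL brought to 5 mL → factor 5000/50 = 100
Overall dilution factor = 100 × 2 × 100 × 2 × 100 = 4 × 10^6
Final = 1.50 × 10^8 PFU/mL / 4 × 10^6 = 37.5 PFU/mL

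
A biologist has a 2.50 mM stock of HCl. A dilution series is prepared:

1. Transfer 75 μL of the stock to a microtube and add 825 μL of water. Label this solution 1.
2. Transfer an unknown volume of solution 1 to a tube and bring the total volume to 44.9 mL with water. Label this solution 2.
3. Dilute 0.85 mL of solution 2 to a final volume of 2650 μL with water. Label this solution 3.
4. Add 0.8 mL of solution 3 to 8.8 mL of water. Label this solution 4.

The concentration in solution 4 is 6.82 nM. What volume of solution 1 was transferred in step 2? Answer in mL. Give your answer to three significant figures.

Step 1: 75 μL + 825 μL = 900 μL total → factor 900/75 = 12
Step 2: v brought to 44.9 mL → factor = 44.9 mL/v
Step 3: 0.85 mL brought to 2650 μL → factor 2.65/0.85 = 3.1176
Step 4: 0.8 mL + 8.8 mL = 9.6 mL total → factor 9.6/0.8 = 12
Product of known-step factors = 448.94
Overall factor = 2.50 mM / (6.82 nM) = 3.6657 × 10^5
Step-2 factor = 3.6657 × 10^5 / 448.94 = 816.52
v = 44.9 mL / 816.52 = 0.0550 mL

0.0550 mL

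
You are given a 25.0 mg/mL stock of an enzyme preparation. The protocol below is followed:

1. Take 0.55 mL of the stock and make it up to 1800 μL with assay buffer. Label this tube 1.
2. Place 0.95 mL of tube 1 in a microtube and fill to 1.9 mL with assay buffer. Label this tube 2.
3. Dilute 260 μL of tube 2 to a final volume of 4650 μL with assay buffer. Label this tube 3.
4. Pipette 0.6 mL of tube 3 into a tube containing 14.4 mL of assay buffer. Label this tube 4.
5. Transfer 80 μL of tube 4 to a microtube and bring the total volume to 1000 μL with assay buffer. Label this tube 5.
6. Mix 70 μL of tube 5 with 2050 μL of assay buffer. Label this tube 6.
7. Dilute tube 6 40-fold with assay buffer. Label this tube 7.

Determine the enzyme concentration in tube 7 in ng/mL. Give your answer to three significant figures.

0.564 ng/mL

Step 1: 0.55 mL brought to 1800 μL → factor 1.8/0.55 = 3.2727
Step 2: 0.95 mL brought to 1.9 mL → factor 1.9/0.95 = 2
Step 3: 260 μL brought to 4650 μL → factor 4650/260 = 17.885
Step 4: 0.6 mL + 14.4 mL = 15 mL total → factor 15/0.6 = 25
Step 5: 80 μL brought to 1000 μL → factor 1000/80 = 12.5
Step 6: 70 μL + 2050 μL = 2120 μL total → factor 2120/70 = 30.286
Step 7: 40-fold → factor 40
Overall dilution factor = 3.2727 × 2 × 17.885 × 25 × 12.5 × 30.286 × 40 = 4.4317 × 10^7
Final = 25.0 mg/mL / 4.4317 × 10^7 = 5.641 × 10^-7 mg/mL = 0.564 ng/mL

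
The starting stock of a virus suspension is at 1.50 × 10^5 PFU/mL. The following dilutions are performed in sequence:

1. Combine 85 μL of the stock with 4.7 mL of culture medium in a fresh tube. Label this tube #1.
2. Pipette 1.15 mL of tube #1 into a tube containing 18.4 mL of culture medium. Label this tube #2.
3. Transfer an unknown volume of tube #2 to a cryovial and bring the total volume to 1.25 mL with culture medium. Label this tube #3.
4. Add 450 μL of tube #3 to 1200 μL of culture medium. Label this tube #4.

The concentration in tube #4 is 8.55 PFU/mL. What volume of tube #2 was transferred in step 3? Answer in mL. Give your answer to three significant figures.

Step 1: 85 μL + 4.7 mL = 4785 μL total → factor 4785/85 = 56.294
Step 2: 1.15 mL + 18.4 mL = 19.55 mL total → factor 19.55/1.15 = 17
Step 3: v brought to 1.25 mL → factor = 1.25 mL/v
Step 4: 450 μL + 1200 μL = 1650 μL total → factor 1650/450 = 3.6667
Product of known-step factors = 3509
Overall factor = 1.50 × 10^5 PFU/mL / (8.55 PFU/mL) = 17544
Step-3 factor = 17544 / 3509 = 4.9997
v = 1.25 mL / 4.9997 = 0.250 mL

0.250 mL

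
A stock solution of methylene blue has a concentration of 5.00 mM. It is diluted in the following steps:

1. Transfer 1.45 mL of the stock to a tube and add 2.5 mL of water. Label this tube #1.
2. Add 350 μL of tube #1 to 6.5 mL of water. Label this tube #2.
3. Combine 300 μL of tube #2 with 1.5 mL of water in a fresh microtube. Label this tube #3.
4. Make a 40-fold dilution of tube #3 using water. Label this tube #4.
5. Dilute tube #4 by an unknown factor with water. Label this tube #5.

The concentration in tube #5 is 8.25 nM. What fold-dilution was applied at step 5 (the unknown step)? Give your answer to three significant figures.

Step 1: 1.45 mL + 2.5 mL = 3.95 mL total → factor 3.95/1.45 = 2.7241
Step 2: 350 μL + 6.5 mL = 6850 μL total → factor 6850/350 = 19.571
Step 3: 300 μL + 1.5 mL = 1800 μL total → factor 1800/300 = 6
Step 4: 40-fold → factor 40
Step 5: unknown factor x
Product of known-step factors = 12796
Overall factor = 5.00 mM / (8.25 nM) = 6.0606 × 10^5
x = 6.0606 × 10^5 / 12796 = 47.4

47.4-fold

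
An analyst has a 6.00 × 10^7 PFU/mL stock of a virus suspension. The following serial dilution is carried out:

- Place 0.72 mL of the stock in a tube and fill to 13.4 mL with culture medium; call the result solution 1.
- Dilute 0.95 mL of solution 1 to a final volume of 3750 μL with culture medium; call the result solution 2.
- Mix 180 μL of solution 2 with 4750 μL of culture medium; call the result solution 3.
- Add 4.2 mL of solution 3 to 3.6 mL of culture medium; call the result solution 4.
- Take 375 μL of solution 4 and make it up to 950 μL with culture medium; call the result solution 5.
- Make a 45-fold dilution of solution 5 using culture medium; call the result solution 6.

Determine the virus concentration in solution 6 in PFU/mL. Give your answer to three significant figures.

141 PFU/mL

Step 1: 0.72 mL brought to 13.4 mL → factor 13.4/0.72 = 18.611
Step 2: 0.95 mL brought to 3750 μL → factor 3.75/0.95 = 3.9474
Step 3: 180 μL + 4750 μL = 4930 μL total → factor 4930/180 = 27.389
Step 4: 4.2 mL + 3.6 mL = 7.8 mL total → factor 7.8/4.2 = 1.8571
Step 5: 375 μL brought to 950 μL → factor 950/375 = 2.5333
Step 6: 45-fold → factor 45
Overall dilution factor = 18.611 × 3.9474 × 27.389 × 1.8571 × 2.5333 × 45 = 4.26 × 10^5
Final = 6.00 × 10^7 PFU/mL / 4.26 × 10^5 = 141 PFU/mL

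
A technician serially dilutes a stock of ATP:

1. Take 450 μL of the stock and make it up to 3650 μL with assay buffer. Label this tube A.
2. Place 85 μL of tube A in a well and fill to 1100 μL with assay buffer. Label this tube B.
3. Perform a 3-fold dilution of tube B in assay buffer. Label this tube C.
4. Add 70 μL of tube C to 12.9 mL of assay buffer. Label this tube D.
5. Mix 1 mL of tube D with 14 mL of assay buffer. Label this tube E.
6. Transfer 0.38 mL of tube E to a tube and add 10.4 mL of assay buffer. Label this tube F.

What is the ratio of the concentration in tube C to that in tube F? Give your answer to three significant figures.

Step 1: 450 μL brought to 3650 μL → factor 3650/450 = 8.1111
Step 2: 85 μL brought to 1100 μL → factor 1100/85 = 12.941
Step 3: 3-fold → factor 3
Step 4: 70 μL + 12.9 mL = 12970 μL total → factor 12970/70 = 185.29
Step 5: 1 mL + 14 mL = 15 mL total → factor 15/1 = 15
Step 6: 0.38 mL + 10.4 mL = 10.78 mL total → factor 10.78/0.38 = 28.368
Dilution factor to tube C = 314.9; to tube F = 2.4828 × 10^7
[tube C]/[tube F] = (factor to tube F)/(factor to tube C) = 2.4828 × 10^7/314.9 = 7.88 × 10^4

7.88 × 10^4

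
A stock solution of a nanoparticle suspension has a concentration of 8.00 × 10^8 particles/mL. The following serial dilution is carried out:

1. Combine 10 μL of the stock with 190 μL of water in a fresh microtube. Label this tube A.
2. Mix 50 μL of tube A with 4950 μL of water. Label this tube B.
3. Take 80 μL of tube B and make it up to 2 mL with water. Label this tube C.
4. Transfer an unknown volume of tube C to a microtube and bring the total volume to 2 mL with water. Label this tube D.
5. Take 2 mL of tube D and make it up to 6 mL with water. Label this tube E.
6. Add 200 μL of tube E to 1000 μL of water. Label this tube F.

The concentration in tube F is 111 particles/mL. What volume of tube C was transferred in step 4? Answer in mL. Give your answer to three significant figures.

Step 1: 10 μL + 190 μL = 200 μL total → factor 200/10 = 20
Step 2: 50 μL + 4950 μL = 5000 μL total → factor 5000/50 = 100
Step 3: 80 μL brought to 2 mL → factor 2000/80 = 25
Step 4: v brought to 2 mL → factor = 2 mL/v
Step 5: 2 mL brought to 6 mL → factor 6/2 = 3
Step 6: 200 μL + 1000 μL = 1200 μL total → factor 1200/200 = 6
Product of known-step factors = 9 × 10^5
Overall factor = 8.00 × 10^8 particles/mL / (111 particles/mL) = 7.2072 × 10^6
Step-4 factor = 7.2072 × 10^6 / 9 × 10^5 = 8.008
v = 2 mL / 8.008 = 0.250 mL

0.250 mL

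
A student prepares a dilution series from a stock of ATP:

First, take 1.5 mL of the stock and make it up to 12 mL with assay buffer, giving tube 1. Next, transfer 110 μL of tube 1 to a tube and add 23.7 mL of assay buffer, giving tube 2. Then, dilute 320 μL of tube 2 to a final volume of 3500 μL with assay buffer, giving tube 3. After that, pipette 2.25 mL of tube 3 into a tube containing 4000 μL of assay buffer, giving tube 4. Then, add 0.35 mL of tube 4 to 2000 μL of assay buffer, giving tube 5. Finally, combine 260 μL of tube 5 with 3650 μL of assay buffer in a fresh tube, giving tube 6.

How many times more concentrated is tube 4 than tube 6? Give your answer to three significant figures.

101

Step 1: 1.5 mL brought to 12 mL → factor 12/1.5 = 8
Step 2: 110 μL + 23.7 mL = 23810 μL total → factor 23810/110 = 216.45
Step 3: 320 μL brought to 3500 μL → factor 3500/320 = 10.938
Step 4: 2.25 mL + 4000 μL = 6.25 mL total → factor 6.25/2.25 = 2.7778
Step 5: 0.35 mL + 2000 μL = 2.35 mL total → factor 2.35/0.35 = 6.7143
Step 6: 260 μL + 3650 μL = 3910 μL total → factor 3910/260 = 15.038
Dilution factor to tube 4 = 52610; to tube 6 = 5.3122 × 10^6
[tube 4]/[tube 6] = (factor to tube 6)/(factor to tube 4) = 5.3122 × 10^6/52610 = 101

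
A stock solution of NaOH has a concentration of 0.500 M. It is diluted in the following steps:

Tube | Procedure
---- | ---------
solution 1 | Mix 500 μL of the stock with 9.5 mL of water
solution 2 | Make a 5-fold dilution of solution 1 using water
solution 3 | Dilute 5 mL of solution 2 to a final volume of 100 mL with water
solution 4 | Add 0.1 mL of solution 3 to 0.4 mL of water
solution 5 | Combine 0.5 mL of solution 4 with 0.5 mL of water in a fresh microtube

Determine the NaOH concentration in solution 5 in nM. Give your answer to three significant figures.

2.50 × 10^4 nM

Step 1: 500 μL + 9.5 mL = 10000 μL total → factor 10000/500 = 20
Step 2: 5-fold → factor 5
Step 3: 5 mL brought to 100 mL → factor 100/5 = 20
Step 4: 0.1 mL + 0.4 mL = 0.5 mL total → factor 0.5/0.1 = 5
Step 5: 0.5 mL + 0.5 mL = 1 mL total → factor 1/0.5 = 2
Overall dilution factor = 20 × 5 × 20 × 5 × 2 = 20000
Final = 0.500 M / 20000 = 2.500 × 10^-5 M = 2.50 × 10^4 nM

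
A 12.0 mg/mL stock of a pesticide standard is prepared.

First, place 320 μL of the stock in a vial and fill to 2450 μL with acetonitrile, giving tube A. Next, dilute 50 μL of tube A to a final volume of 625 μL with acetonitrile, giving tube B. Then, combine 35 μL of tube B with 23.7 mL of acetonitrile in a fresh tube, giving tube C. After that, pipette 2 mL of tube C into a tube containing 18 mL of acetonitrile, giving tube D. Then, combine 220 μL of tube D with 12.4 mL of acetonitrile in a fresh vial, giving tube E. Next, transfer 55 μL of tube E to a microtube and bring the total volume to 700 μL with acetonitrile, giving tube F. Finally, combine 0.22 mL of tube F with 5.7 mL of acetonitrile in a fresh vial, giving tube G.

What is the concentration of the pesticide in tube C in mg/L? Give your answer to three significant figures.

0.185 mg/L

Step 1: 320 μL brought to 2450 μL → factor 2450/320 = 7.6562
Step 2: 50 μL brought to 625 μL → factor 625/50 = 12.5
Step 3: 35 μL + 23.7 mL = 23735 μL total → factor 23735/35 = 678.14
Dilution factor through tube C = 7.6562 × 12.5 × 678.14 = 64900
[tube C] = 12.0 mg/mL / 64900 = 0.0001849 mg/mL = 0.185 mg/L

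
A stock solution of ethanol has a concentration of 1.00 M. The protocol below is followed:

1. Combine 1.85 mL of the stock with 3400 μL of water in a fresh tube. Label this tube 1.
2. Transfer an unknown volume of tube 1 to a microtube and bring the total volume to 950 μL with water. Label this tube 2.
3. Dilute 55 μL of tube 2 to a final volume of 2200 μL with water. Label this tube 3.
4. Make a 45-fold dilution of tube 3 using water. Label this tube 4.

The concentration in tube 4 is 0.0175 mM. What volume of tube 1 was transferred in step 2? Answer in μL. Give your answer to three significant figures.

Step 1: 1.85 mL + 3400 μL = 5.25 mL total → factor 5.25/1.85 = 2.8378
Step 2: v brought to 950 μL → factor = 950 μL/v
Step 3: 55 μL brought to 2200 μL → factor 2200/55 = 40
Step 4: 45-fold → factor 45
Product of known-step factors = 5108.1
Overall factor = 1.00 M / (0.0175 mM) = 57143
Step-2 factor = 57143 / 5108.1 = 11.187
v = 950 μL / 11.187 = 84.9 μL

84.9 μL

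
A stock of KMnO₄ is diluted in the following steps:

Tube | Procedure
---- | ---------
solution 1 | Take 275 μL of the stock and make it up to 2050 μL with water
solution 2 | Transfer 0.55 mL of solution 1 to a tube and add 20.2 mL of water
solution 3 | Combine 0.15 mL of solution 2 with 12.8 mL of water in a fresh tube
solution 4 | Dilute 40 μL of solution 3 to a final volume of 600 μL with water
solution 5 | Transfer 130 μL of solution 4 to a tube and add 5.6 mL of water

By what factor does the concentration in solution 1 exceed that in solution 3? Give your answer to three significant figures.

Step 1: 275 μL brought to 2050 μL → factor 2050/275 = 7.4545
Step 2: 0.55 mL + 20.2 mL = 20.75 mL total → factor 20.75/0.55 = 37.727
Step 3: 0.15 mL + 12.8 mL = 12.95 mL total → factor 12.95/0.15 = 86.333
Dilution factor to solution 1 = 7.4545; to solution 3 = 24280
[solution 1]/[solution 3] = (factor to solution 3)/(factor to solution 1) = 24280/7.4545 = 3.26 × 10^3

3.26 × 10^3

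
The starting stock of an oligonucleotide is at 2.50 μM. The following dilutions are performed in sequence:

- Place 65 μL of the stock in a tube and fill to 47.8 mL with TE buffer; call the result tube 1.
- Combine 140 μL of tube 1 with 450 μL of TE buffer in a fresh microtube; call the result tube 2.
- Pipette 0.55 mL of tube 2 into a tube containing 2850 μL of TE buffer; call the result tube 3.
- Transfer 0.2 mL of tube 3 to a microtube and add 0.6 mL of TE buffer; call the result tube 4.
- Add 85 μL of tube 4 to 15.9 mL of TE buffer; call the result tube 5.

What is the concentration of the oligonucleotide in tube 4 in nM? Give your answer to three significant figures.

0.0326 nM

Step 1: 65 μL brought to 47.8 mL → factor 47800/65 = 735.38
Step 2: 140 μL + 450 μL = 590 μL total → factor 590/140 = 4.2143
Step 3: 0.55 mL + 2850 μL = 3.4 mL total → factor 3.4/0.55 = 6.1818
Step 4: 0.2 mL + 0.6 mL = 0.8 mL total → factor 0.8/0.2 = 4
Dilution factor through tube 4 = 735.38 × 4.2143 × 6.1818 × 4 = 76633
[tube 4] = 2.50 μM / 76633 = 3.262 × 10^-5 μM = 0.0326 nM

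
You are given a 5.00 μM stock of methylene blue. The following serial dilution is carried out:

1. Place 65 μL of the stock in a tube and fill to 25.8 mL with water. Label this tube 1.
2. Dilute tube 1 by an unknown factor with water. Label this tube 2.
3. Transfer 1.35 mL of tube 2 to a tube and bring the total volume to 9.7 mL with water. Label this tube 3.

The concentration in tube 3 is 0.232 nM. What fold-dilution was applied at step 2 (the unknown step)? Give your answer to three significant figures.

7.56-fold

Step 1: 65 μL brought to 25.8 mL → factor 25800/65 = 396.92
Step 2: unknown factor x
Step 3: 1.35 mL brought to 9.7 mL → factor 9.7/1.35 = 7.1852
Product of known-step factors = 2852
Overall factor = 5.00 μM / (0.232 nM) = 21552
x = 21552 / 2852 = 7.56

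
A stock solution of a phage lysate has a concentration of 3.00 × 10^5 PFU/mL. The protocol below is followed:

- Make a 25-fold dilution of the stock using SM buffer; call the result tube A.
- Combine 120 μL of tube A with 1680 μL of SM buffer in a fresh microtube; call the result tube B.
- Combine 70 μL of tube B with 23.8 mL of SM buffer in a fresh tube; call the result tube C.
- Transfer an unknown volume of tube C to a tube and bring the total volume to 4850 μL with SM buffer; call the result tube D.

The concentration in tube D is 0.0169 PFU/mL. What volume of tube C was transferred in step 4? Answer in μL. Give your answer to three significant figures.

Step 1: 25-fold → factor 25
Step 2: 120 μL + 1680 μL = 1800 μL total → factor 1800/120 = 15
Step 3: 70 μL + 23.8 mL = 23870 μL total → factor 23870/70 = 341
Step 4: v brought to 4850 μL → factor = 4850 μL/v
Product of known-step factors = 1.2788 × 10^5
Overall factor = 3.00 × 10^5 PFU/mL / (0.0169 PFU/mL) = 1.7751 × 10^7
Step-4 factor = 1.7751 × 10^7 / 1.2788 × 10^5 = 138.82
v = 4850 μL / 138.82 = 34.9 μL

34.9 μL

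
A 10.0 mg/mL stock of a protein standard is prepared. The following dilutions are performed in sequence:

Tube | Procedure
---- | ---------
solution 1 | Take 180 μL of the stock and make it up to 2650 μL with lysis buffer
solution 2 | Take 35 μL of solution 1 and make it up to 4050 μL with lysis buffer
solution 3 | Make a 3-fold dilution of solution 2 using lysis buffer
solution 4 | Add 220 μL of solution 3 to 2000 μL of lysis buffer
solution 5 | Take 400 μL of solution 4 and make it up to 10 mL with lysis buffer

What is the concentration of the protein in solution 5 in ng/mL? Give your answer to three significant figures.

Step 1: 180 μL brought to 2650 μL → factor 2650/180 = 14.722
Step 2: 35 μL brought to 4050 μL → factor 4050/35 = 115.71
Step 3: 3-fold → factor 3
Step 4: 220 μL + 2000 μL = 2220 μL total → factor 2220/220 = 10.091
Step 5: 400 μL brought to 10 mL → factor 10000/400 = 25
Overall dilution factor = 14.722 × 115.71 × 3 × 10.091 × 25 = 1.2893 × 10^6
Final = 10.0 mg/mL / 1.2893 × 10^6 = 7.756 × 10^-6 mg/mL = 7.76 ng/mL

7.76 ng/mL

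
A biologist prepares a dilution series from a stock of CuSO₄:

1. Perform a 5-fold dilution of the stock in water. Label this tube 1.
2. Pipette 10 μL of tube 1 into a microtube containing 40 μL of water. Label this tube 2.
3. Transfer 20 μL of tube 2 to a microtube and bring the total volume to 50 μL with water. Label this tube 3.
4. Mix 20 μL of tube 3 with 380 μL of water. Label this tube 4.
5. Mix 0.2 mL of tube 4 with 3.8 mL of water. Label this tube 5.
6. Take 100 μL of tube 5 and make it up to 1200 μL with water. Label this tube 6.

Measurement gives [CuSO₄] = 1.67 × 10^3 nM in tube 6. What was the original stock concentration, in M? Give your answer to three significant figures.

0.501 M

Step 1: 5-fold → factor 5
Step 2: 10 μL + 40 μL = 50 μL total → factor 50/10 = 5
Step 3: 20 μL brought to 50 μL → factor 50/20 = 2.5
Step 4: 20 μL + 380 μL = 400 μL total → factor 400/20 = 20
Step 5: 0.2 mL + 3.8 mL = 4 mL total → factor 4/0.2 = 20
Step 6: 100 μL brought to 1200 μL → factor 1200/100 = 12
Overall dilution factor = 5 × 5 × 2.5 × 20 × 20 × 12 = 3 × 10^5
Stock = 1.67 × 10^3 nM × 3 × 10^5 = 5.010 × 10^8 nM = 0.501 M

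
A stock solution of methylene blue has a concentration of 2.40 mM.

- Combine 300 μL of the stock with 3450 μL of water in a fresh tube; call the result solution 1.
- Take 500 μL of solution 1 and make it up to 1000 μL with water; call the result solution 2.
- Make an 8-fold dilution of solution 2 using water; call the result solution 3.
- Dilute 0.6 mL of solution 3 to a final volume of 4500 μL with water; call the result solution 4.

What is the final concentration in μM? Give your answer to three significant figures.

1.60 μM

Step 1: 300 μL + 3450 μL = 3750 μL total → factor 3750/300 = 12.5
Step 2: 500 μL brought to 1000 μL → factor 1000/500 = 2
Step 3: 8-fold → factor 8
Step 4: 0.6 mL brought to 4500 μL → factor 4.5/0.6 = 7.5
Overall dilution factor = 12.5 × 2 × 8 × 7.5 = 1500
Final = 2.40 mM / 1500 = 0.001600 mM = 1.60 μM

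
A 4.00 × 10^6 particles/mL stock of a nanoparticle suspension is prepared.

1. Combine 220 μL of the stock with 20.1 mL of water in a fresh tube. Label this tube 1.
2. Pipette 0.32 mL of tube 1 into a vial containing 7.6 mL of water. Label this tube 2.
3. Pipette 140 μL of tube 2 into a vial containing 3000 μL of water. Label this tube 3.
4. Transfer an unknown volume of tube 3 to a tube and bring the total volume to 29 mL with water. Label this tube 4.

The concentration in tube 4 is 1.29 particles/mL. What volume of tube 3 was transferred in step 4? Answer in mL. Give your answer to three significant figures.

0.480 mL

Step 1: 220 μL + 20.1 mL = 20320 μL total → factor 20320/220 = 92.364
Step 2: 0.32 mL + 7.6 mL = 7.92 mL total → factor 7.92/0.32 = 24.75
Step 3: 140 μL + 3000 μL = 3140 μL total → factor 3140/140 = 22.429
Step 4: v brought to 29 mL → factor = 29 mL/v
Product of known-step factors = 51272
Overall factor = 4.00 × 10^6 particles/mL / (1.29 particles/mL) = 3.1008 × 10^6
Step-4 factor = 3.1008 × 10^6 / 51272 = 60.477
v = 29 mL / 60.477 = 0.480 mL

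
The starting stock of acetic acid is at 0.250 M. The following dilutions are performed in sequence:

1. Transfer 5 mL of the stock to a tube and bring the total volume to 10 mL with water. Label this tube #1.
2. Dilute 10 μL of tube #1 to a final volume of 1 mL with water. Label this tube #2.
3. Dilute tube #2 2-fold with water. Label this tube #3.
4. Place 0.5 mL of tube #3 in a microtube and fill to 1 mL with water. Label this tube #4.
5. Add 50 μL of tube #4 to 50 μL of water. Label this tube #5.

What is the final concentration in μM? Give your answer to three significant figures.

156 μM

Step 1: 5 mL brought to 10 mL → factor 10/5 = 2
Step 2: 10 μL brought to 1 mL → factor 1000/10 = 100
Step 3: 2-fold → factor 2
Step 4: 0.5 mL brought to 1 mL → factor 1/0.5 = 2
Step 5: 50 μL + 50 μL = 100 μL total → factor 100/50 = 2
Overall dilution factor = 2 × 100 × 2 × 2 × 2 = 1600
Final = 0.250 M / 1600 = 0.0001563 M = 156 μM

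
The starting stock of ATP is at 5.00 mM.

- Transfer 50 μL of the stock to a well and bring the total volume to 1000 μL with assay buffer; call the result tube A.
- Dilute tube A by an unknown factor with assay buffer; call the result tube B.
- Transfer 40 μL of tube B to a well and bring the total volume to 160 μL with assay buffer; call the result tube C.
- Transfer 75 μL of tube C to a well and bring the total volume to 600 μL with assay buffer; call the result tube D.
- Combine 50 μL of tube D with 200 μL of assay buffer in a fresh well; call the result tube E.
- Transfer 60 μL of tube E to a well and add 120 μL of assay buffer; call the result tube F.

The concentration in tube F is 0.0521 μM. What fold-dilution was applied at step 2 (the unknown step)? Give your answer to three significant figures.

Step 1: 50 μL brought to 1000 μL → factor 1000/50 = 20
Step 2: unknown factor x
Step 3: 40 μL brought to 160 μL → factor 160/40 = 4
Step 4: 75 μL brought to 600 μL → factor 600/75 = 8
Step 5: 50 μL + 200 μL = 250 μL total → factor 250/50 = 5
Step 6: 60 μL + 120 μL = 180 μL total → factor 180/60 = 3
Product of known-step factors = 9600
Overall factor = 5.00 mM / (0.0521 μM) = 95969
x = 95969 / 9600 = 10.0

10.0-fold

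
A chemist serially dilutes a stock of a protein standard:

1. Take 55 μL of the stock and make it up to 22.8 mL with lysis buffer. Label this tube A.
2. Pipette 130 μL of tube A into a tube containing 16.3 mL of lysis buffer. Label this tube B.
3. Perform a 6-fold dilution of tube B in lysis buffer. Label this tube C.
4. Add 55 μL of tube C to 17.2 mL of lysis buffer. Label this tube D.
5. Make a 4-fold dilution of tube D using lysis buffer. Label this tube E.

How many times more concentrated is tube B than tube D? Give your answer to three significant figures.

Step 1: 55 μL brought to 22.8 mL → factor 22800/55 = 414.55
Step 2: 130 μL + 16.3 mL = 16430 μL total → factor 16430/130 = 126.38
Step 3: 6-fold → factor 6
Step 4: 55 μL + 17.2 mL = 17255 μL total → factor 17255/55 = 313.73
Dilution factor to tube B = 52392; to tube D = 9.8621 × 10^7
[tube B]/[tube D] = (factor to tube D)/(factor to tube B) = 9.8621 × 10^7/52392 = 1.88 × 10^3

1.88 × 10^3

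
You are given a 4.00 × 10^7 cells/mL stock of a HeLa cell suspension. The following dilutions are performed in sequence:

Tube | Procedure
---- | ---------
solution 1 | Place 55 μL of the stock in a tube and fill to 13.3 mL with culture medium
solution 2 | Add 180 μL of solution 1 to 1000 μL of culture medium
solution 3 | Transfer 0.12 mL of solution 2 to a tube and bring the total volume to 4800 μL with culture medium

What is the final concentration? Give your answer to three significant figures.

Step 1: 55 μL brought to 13.3 mL → factor 13300/55 = 241.82
Step 2: 180 μL + 1000 μL = 1180 μL total → factor 1180/180 = 6.5556
Step 3: 0.12 mL brought to 4800 μL → factor 4.8/0.12 = 40
Overall dilution factor = 241.82 × 6.5556 × 40 = 63410
Final = 4.00 × 10^7 cells/mL / 63410 = 631 cells/mL

631 cells/mL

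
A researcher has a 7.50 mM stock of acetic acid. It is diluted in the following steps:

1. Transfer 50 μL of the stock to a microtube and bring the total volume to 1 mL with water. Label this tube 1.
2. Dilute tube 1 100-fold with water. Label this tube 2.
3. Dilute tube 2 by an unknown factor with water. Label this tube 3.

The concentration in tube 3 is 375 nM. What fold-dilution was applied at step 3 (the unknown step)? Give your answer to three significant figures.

10.0-fold

Step 1: 50 μL brought to 1 mL → factor 1000/50 = 20
Step 2: 100-fold → factor 100
Step 3: unknown factor x
Product of known-step factors = 2000
Overall factor = 7.50 mM / (375 nM) = 20000
x = 20000 / 2000 = 10.0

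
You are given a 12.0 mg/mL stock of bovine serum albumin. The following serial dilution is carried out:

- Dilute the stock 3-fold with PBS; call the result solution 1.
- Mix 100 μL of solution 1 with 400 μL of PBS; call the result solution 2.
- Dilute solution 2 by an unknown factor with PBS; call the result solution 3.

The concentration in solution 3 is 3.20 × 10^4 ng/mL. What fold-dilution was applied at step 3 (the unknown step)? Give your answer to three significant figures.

25.0-fold

Step 1: 3-fold → factor 3
Step 2: 100 μL + 400 μL = 500 μL total → factor 500/100 = 5
Step 3: unknown factor x
Product of known-step factors = 15
Overall factor = 12.0 mg/mL / (3.20 × 10^4 ng/mL) = 375
x = 375 / 15 = 25.0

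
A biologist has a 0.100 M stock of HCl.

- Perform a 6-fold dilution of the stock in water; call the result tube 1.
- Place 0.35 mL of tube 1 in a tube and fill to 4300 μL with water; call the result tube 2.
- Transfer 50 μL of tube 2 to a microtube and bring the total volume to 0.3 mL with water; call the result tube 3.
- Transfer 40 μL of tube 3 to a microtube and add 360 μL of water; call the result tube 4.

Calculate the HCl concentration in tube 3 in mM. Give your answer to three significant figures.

0.226 mM

Step 1: 6-fold → factor 6
Step 2: 0.35 mL brought to 4300 μL → factor 4.3/0.35 = 12.286
Step 3: 50 μL brought to 0.3 mL → factor 300/50 = 6
Dilution factor through tube 3 = 6 × 12.286 × 6 = 442.29
[tube 3] = 0.100 M / 442.29 = 0.0002261 M = 0.226 mM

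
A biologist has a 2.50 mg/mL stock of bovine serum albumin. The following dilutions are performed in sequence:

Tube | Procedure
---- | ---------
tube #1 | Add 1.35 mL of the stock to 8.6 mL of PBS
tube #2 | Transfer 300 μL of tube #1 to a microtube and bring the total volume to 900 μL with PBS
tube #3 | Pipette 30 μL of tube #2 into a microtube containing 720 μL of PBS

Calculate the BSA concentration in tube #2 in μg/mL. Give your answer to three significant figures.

113 μg/mL

Step 1: 1.35 mL + 8.6 mL = 9.95 mL total → factor 9.95/1.35 = 7.3704
Step 2: 300 μL brought to 900 μL → factor 900/300 = 3
Dilution factor through tube #2 = 7.3704 × 3 = 22.111
[tube #2] = 2.50 mg/mL / 22.111 = 0.1131 mg/mL = 113 μg/mL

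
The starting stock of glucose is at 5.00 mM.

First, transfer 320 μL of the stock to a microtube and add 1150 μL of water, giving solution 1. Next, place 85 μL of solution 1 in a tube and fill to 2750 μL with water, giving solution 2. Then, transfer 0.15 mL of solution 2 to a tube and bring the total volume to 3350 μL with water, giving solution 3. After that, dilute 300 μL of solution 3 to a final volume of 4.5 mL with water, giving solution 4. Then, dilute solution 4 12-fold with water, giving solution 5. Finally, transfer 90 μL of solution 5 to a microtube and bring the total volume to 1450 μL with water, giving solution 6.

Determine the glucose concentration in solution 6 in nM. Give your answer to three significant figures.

Step 1: 320 μL + 1150 μL = 1470 μL total → factor 1470/320 = 4.5938
Step 2: 85 μL brought to 2750 μL → factor 2750/85 = 32.353
Step 3: 0.15 mL brought to 3350 μL → factor 3.35/0.15 = 22.333
Step 4: 300 μL brought to 4.5 mL → factor 4500/300 = 15
Step 5: 12-fold → factor 12
Step 6: 90 μL brought to 1450 μL → factor 1450/90 = 16.111
Overall dilution factor = 4.5938 × 32.353 × 22.333 × 15 × 12 × 16.111 = 9.6257 × 10^6
Final = 5.00 mM / 9.6257 × 10^6 = 5.194 × 10^-7 mM = 0.519 nM

0.519 nM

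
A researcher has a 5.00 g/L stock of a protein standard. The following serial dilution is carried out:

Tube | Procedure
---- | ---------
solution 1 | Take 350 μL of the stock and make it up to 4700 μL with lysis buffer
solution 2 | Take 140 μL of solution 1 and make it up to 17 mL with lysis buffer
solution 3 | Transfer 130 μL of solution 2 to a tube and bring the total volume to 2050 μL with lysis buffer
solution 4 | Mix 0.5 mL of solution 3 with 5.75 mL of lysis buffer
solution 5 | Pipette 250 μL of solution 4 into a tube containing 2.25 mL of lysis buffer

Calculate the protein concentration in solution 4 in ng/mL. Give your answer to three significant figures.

Step 1: 350 μL brought to 4700 μL → factor 4700/350 = 13.429
Step 2: 140 μL brought to 17 mL → factor 17000/140 = 121.43
Step 3: 130 μL brought to 2050 μL → factor 2050/130 = 15.769
Step 4: 0.5 mL + 5.75 mL = 6.25 mL total → factor 6.25/0.5 = 12.5
Dilution factor through solution 4 = 13.429 × 121.43 × 15.769 × 12.5 = 3.2142 × 10^5
[solution 4] = 5.00 g/L / 3.2142 × 10^5 = 1.556 × 10^-5 g/L = 15.6 ng/mL

15.6 ng/mL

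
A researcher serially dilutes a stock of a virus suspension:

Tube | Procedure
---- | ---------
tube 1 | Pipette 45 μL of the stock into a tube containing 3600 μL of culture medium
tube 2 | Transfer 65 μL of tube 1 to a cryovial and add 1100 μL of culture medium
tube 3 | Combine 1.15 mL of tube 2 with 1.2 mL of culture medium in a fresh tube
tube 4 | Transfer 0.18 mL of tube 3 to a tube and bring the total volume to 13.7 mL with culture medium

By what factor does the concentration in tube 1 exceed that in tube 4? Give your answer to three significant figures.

2.79 × 10^3

Step 1: 45 μL + 3600 μL = 3645 μL total → factor 3645/45 = 81
Step 2: 65 μL + 1100 μL = 1165 μL total → factor 1165/65 = 17.923
Step 3: 1.15 mL + 1.2 mL = 2.35 mL total → factor 2.35/1.15 = 2.0435
Step 4: 0.18 mL brought to 13.7 mL → factor 13.7/0.18 = 76.111
Dilution factor to tube 1 = 81; to tube 4 = 2.258 × 10^5
[tube 1]/[tube 4] = (factor to tube 4)/(factor to tube 1) = 2.258 × 10^5/81 = 2.79 × 10^3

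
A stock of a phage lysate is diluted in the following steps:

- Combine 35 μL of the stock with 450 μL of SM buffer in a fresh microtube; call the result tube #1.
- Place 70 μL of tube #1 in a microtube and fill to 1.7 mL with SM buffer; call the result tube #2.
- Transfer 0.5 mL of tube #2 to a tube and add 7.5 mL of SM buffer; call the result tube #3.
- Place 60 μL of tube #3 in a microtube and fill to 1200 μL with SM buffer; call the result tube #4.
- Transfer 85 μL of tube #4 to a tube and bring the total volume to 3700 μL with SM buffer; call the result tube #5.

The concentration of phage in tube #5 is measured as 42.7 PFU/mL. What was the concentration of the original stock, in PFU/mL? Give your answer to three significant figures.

Step 1: 35 μL + 450 μL = 485 μL total → factor 485/35 = 13.857
Step 2: 70 μL brought to 1.7 mL → factor 1700/70 = 24.286
Step 3: 0.5 mL + 7.5 mL = 8 mL total → factor 8/0.5 = 16
Step 4: 60 μL brought to 1200 μL → factor 1200/60 = 20
Step 5: 85 μL brought to 3700 μL → factor 3700/85 = 43.529
Overall dilution factor = 13.857 × 24.286 × 16 × 20 × 43.529 = 4.6877 × 10^6
Stock = 42.7 PFU/mL × 4.6877 × 10^6 = 2.00 × 10^8 PFU/mL

2.00 × 10^8 PFU/mL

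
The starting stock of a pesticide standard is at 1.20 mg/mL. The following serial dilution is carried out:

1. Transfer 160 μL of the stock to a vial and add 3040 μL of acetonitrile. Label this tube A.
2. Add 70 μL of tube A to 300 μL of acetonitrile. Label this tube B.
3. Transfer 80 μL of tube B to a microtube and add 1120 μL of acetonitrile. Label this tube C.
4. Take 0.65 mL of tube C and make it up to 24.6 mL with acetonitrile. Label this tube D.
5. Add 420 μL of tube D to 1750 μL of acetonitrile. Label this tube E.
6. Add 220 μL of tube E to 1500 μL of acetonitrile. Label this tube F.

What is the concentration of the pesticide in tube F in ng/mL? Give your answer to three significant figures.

0.495 ng/mL

Step 1: 160 μL + 3040 μL = 3200 μL total → factor 3200/160 = 20
Step 2: 70 μL + 300 μL = 370 μL total → factor 370/70 = 5.2857
Step 3: 80 μL + 1120 μL = 1200 μL total → factor 1200/80 = 15
Step 4: 0.65 mL brought to 24.6 mL → factor 24.6/0.65 = 37.846
Step 5: 420 μL + 1750 μL = 2170 μL total → factor 2170/420 = 5.1667
Step 6: 220 μL + 1500 μL = 1720 μL total → factor 1720/220 = 7.8182
Overall dilution factor = 20 × 5.2857 × 15 × 37.846 × 5.1667 × 7.8182 = 2.4242 × 10^6
Final = 1.20 mg/mL / 2.4242 × 10^6 = 4.950 × 10^-7 mg/mL = 0.495 ng/mL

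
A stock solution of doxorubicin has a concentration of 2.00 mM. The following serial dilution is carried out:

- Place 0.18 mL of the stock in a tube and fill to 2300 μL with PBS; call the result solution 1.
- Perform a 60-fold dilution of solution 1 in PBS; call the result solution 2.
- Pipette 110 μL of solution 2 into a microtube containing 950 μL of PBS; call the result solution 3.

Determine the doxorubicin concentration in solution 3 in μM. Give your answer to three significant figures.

0.271 μM

Step 1: 0.18 mL brought to 2300 μL → factor 2.3/0.18 = 12.778
Step 2: 60-fold → factor 60
Step 3: 110 μL + 950 μL = 1060 μL total → factor 1060/110 = 9.6364
Overall dilution factor = 12.778 × 60 × 9.6364 = 7387.9
Final = 2.00 mM / 7387.9 = 0.0002707 mM = 0.271 μM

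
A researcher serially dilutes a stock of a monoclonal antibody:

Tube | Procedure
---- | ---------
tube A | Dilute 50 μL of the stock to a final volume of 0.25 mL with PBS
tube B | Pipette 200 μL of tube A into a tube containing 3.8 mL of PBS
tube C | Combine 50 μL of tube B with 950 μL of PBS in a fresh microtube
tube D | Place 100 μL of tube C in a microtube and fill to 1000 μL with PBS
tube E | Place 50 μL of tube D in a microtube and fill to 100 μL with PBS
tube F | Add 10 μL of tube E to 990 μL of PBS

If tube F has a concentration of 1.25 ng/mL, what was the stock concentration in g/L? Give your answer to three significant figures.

5.00 g/L

Step 1: 50 μL brought to 0.25 mL → factor 250/50 = 5
Step 2: 200 μL + 3.8 mL = 4000 μL total → factor 4000/200 = 20
Step 3: 50 μL + 950 μL = 1000 μL total → factor 1000/50 = 20
Step 4: 100 μL brought to 1000 μL → factor 1000/100 = 10
Step 5: 50 μL brought to 100 μL → factor 100/50 = 2
Step 6: 10 μL + 990 μL = 1000 μL total → factor 1000/10 = 100
Overall dilution factor = 5 × 20 × 20 × 10 × 2 × 100 = 4 × 10^6
Stock = 1.25 ng/mL × 4 × 10^6 = 5.000 × 10^6 ng/mL = 5.00 g/L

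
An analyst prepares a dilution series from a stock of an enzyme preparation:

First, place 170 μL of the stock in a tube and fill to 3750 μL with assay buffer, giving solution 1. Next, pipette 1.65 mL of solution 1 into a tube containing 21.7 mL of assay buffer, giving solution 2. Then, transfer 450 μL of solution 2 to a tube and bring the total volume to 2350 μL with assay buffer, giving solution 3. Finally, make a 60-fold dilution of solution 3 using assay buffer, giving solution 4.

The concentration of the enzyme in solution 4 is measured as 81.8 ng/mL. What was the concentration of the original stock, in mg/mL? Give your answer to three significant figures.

8.00 mg/mL

Step 1: 170 μL brought to 3750 μL → factor 3750/170 = 22.059
Step 2: 1.65 mL + 21.7 mL = 23.35 mL total → factor 23.35/1.65 = 14.152
Step 3: 450 μL brought to 2350 μL → factor 2350/450 = 5.2222
Step 4: 60-fold → factor 60
Overall dilution factor = 22.059 × 14.152 × 5.2222 × 60 = 97812
Stock = 81.8 ng/mL × 97812 = 8.001 × 10^6 ng/mL = 8.00 mg/mL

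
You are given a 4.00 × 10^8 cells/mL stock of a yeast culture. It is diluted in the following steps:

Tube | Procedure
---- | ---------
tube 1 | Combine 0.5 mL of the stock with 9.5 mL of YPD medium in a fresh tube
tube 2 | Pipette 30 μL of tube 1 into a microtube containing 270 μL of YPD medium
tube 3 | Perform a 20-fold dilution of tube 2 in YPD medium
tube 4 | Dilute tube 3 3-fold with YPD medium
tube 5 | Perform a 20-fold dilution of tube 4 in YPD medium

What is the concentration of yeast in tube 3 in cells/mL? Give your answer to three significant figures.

1.00 × 10^5 cells/mL

Step 1: 0.5 mL + 9.5 mL = 10 mL total → factor 10/0.5 = 20
Step 2: 30 μL + 270 μL = 300 μL total → factor 300/30 = 10
Step 3: 20-fold → factor 20
Dilution factor through tube 3 = 20 × 10 × 20 = 4000
[tube 3] = 4.00 × 10^8 cells/mL / 4000 = 1.00 × 10^5 cells/mL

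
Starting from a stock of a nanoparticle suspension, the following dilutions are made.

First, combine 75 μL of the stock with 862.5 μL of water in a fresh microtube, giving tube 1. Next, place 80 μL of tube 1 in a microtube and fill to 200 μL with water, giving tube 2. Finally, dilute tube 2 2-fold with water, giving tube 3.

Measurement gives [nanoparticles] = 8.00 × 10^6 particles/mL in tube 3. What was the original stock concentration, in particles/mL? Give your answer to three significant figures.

5.00 × 10^8 particles/mL

Step 1: 75 μL + 862.5 μL = 937.5 μL total → factor 937.5/75 = 12.5
Step 2: 80 μL brought to 200 μL → factor 200/80 = 2.5
Step 3: 2-fold → factor 2
Overall dilution factor = 12.5 × 2.5 × 2 = 62.5
Stock = 8.00 × 10^6 particles/mL × 62.5 = 5.00 × 10^8 particles/mL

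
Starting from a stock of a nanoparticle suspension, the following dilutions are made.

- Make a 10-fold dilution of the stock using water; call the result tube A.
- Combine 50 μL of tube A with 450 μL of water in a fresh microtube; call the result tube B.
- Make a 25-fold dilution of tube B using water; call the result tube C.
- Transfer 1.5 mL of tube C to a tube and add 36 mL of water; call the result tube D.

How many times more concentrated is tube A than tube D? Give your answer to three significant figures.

6.25 × 10^3

Step 1: 10-fold → factor 10
Step 2: 50 μL + 450 μL = 500 μL total → factor 500/50 = 10
Step 3: 25-fold → factor 25
Step 4: 1.5 mL + 36 mL = 37.5 mL total → factor 37.5/1.5 = 25
Dilution factor to tube A = 10; to tube D = 62500
[tube A]/[tube D] = (factor to tube D)/(factor to tube A) = 62500/10 = 6.25 × 10^3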